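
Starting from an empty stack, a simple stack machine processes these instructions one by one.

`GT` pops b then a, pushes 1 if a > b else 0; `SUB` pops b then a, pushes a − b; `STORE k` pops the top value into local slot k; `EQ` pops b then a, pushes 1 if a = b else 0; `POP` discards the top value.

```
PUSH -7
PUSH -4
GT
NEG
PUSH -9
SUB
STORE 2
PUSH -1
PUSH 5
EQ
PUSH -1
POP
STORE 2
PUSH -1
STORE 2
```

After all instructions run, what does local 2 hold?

-1

PUSH -7 → -7
PUSH -4 → -7 -4
GT      → 0
NEG     → 0
PUSH -9 → 0 -9
SUB     → 9
STORE 2 → (empty)
PUSH -1 → -1
PUSH 5  → -1 5
EQ      → 0
PUSH -1 → 0 -1
POP     → 0
STORE 2 → (empty)
PUSH -1 → -1
STORE 2 → (empty)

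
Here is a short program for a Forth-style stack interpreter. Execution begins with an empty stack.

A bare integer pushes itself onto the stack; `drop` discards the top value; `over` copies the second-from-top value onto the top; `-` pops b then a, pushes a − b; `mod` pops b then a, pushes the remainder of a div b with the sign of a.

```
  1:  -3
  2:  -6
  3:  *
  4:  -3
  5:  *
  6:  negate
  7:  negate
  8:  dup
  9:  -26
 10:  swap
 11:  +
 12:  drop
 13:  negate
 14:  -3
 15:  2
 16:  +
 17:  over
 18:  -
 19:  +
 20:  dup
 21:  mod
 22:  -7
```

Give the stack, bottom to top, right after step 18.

-3      [-3]
-6      [-3, -6]
*       [18]
-3      [18, -3]
*       [-54]
negate  [54]
negate  [-54]
dup     [-54, -54]
-26     [-54, -54, -26]
swap    [-54, -26, -54]
+       [-54, -80]
drop    [-54]
negate  [54]
-3      [54, -3]
2       [54, -3, 2]
+       [54, -1]
over    [54, -1, 54]
-       [54, -55]

[54, -55]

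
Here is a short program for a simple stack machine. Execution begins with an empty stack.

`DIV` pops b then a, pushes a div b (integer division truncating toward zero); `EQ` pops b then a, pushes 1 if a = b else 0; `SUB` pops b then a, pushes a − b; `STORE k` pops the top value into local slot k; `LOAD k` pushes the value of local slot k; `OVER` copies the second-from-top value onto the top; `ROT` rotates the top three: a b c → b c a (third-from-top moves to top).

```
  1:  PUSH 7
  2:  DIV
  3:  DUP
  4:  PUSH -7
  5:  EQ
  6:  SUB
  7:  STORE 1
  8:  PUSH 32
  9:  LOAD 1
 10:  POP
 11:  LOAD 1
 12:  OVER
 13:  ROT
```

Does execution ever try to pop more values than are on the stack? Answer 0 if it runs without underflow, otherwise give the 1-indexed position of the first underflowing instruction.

2

PUSH 7 → [7]
DIV  — needs 2 operands, stack has 1 → underflow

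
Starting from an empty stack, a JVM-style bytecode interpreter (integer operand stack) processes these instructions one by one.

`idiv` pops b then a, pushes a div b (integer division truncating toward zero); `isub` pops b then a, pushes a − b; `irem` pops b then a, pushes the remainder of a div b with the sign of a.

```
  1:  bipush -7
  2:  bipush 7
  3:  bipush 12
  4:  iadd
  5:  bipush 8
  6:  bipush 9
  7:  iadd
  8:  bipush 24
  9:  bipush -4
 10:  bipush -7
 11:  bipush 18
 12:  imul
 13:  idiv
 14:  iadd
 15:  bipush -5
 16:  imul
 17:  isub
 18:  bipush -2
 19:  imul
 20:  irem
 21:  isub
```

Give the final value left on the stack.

bipush -7  [-7]
bipush 7   [-7, 7]
bipush 12  [-7, 7, 12]
iadd       [-7, 19]
bipush 8   [-7, 19, 8]
bipush 9   [-7, 19, 8, 9]
iadd       [-7, 19, 17]
bipush 24  [-7, 19, 17, 24]
bipush -4  [-7, 19, 17, 24, -4]
bipush -7  [-7, 19, 17, 24, -4, -7]
bipush 18  [-7, 19, 17, 24, -4, -7, 18]
imul       [-7, 19, 17, 24, -4, -126]
idiv       [-7, 19, 17, 24, 0]
iadd       [-7, 19, 17, 24]
bipush -5  [-7, 19, 17, 24, -5]
imul       [-7, 19, 17, -120]
isub       [-7, 19, 137]
bipush -2  [-7, 19, 137, -2]
imul       [-7, 19, -274]
irem       [-7, 19]
isub       [-26]

-26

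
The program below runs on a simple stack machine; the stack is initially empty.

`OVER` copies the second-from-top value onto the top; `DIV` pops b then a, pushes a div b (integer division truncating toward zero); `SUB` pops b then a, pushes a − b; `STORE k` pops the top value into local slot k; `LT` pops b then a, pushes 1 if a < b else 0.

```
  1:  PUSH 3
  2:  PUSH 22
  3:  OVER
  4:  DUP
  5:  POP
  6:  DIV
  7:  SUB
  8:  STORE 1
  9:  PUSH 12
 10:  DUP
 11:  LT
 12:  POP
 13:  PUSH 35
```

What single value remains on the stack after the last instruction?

PUSH 3  : [3]
PUSH 22 : [3, 22]
OVER    : [3, 22, 3]
DUP     : [3, 22, 3, 3]
POP     : [3, 22, 3]
DIV     : [3, 7]
SUB     : [-4]
STORE 1 : []
PUSH 12 : [12]
DUP     : [12, 12]
LT      : [0]
POP     : []
PUSH 35 : [35]

35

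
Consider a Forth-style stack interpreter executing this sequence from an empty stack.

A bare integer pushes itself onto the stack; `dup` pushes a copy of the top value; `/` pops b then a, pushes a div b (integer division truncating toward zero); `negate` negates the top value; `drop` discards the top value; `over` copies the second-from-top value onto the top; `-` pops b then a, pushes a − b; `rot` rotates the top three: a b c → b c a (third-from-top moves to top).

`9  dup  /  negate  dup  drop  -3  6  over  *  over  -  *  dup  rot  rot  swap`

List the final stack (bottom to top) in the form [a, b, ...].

[45, 45, -1]

9       [9]
dup     [9, 9]
/       [1]
negate  [-1]
dup     [-1, -1]
drop    [-1]
-3      [-1, -3]
6       [-1, -3, 6]
over    [-1, -3, 6, -3]
*       [-1, -3, -18]
over    [-1, -3, -18, -3]
-       [-1, -3, -15]
*       [-1, 45]
dup     [-1, 45, 45]
rot     [45, 45, -1]
rot     [45, -1, 45]
swap    [45, 45, -1]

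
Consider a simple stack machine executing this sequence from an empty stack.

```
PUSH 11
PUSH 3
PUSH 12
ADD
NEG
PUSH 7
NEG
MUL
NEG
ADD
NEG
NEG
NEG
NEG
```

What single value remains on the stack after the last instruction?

PUSH 11 -> 11
PUSH 3  -> 11 3
PUSH 12 -> 11 3 12
ADD     -> 11 15
NEG     -> 11 -15
PUSH 7  -> 11 -15 7
NEG     -> 11 -15 -7
MUL     -> 11 105
NEG     -> 11 -105
ADD     -> -94
NEG     -> 94
NEG     -> -94
NEG     -> 94
NEG     -> -94

-94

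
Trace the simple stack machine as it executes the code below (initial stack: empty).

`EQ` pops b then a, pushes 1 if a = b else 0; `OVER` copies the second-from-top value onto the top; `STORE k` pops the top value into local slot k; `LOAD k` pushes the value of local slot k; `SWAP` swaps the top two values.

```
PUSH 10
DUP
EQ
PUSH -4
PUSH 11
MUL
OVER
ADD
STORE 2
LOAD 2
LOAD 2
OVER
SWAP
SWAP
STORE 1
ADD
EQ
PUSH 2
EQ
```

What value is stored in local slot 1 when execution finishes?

PUSH 10 -> 10
DUP     -> 10 10
EQ      -> 1
PUSH -4 -> 1 -4
PUSH 11 -> 1 -4 11
MUL     -> 1 -44
OVER    -> 1 -44 1
ADD     -> 1 -43
STORE 2 -> 1
LOAD 2  -> 1 -43
LOAD 2  -> 1 -43 -43
OVER    -> 1 -43 -43 -43
SWAP    -> 1 -43 -43 -43
SWAP    -> 1 -43 -43 -43
STORE 1 -> 1 -43 -43
ADD     -> 1 -86
EQ      -> 0
PUSH 2  -> 0 2
EQ      -> 0

-43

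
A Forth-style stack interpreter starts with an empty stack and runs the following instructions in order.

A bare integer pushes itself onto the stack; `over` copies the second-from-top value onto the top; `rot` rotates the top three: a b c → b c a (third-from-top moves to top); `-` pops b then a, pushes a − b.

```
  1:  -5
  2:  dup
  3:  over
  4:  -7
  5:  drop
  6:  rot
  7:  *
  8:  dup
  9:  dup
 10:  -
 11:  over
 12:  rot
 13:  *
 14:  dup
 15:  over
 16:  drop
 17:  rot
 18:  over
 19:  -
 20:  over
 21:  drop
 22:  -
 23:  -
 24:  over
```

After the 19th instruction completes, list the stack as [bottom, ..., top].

[-5, 625, 625, -625]

-5    [-5]
dup   [-5, -5]
over  [-5, -5, -5]
-7    [-5, -5, -5, -7]
drop  [-5, -5, -5]
rot   [-5, -5, -5]
*     [-5, 25]
dup   [-5, 25, 25]
dup   [-5, 25, 25, 25]
-     [-5, 25, 0]
over  [-5, 25, 0, 25]
rot   [-5, 0, 25, 25]
*     [-5, 0, 625]
dup   [-5, 0, 625, 625]
over  [-5, 0, 625, 625, 625]
drop  [-5, 0, 625, 625]
rot   [-5, 625, 625, 0]
over  [-5, 625, 625, 0, 625]
-     [-5, 625, 625, -625]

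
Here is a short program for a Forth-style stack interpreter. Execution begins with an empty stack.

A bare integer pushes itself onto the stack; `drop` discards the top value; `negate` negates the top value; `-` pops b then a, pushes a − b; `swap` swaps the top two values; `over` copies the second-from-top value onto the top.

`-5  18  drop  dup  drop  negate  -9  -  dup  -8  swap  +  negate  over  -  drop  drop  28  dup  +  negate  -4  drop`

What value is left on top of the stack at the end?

-5     → [-5]
18     → [-5, 18]
drop   → [-5]
dup    → [-5, -5]
drop   → [-5]
negate → [5]
-9     → [5, -9]
-      → [14]
dup    → [14, 14]
-8     → [14, 14, -8]
swap   → [14, -8, 14]
+      → [14, 6]
negate → [14, -6]
over   → [14, -6, 14]
-      → [14, -20]
drop   → [14]
drop   → []
28     → [28]
dup    → [28, 28]
+      → [56]
negate → [-56]
-4     → [-56, -4]
drop   → [-56]

-56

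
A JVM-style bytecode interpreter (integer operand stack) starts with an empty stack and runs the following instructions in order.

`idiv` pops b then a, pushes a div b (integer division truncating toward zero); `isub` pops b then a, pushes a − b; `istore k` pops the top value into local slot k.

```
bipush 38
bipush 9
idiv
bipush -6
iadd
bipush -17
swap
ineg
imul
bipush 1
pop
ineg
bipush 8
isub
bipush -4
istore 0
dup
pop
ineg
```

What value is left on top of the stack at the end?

-26

bipush 38   [38]
bipush 9    [38, 9]
idiv        [4]
bipush -6   [4, -6]
iadd        [-2]
bipush -17  [-2, -17]
swap        [-17, -2]
ineg        [-17, 2]
imul        [-34]
bipush 1    [-34, 1]
pop         [-34]
ineg        [34]
bipush 8    [34, 8]
isub        [26]
bipush -4   [26, -4]
istore 0    [26]
dup         [26, 26]
pop         [26]
ineg        [-26]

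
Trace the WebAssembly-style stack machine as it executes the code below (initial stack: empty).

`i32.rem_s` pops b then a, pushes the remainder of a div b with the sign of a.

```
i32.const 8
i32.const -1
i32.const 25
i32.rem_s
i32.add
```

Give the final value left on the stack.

7

i32.const 8  → 8
i32.const -1 → 8 -1
i32.const 25 → 8 -1 25
i32.rem_s    → 8 -1
i32.add      → 7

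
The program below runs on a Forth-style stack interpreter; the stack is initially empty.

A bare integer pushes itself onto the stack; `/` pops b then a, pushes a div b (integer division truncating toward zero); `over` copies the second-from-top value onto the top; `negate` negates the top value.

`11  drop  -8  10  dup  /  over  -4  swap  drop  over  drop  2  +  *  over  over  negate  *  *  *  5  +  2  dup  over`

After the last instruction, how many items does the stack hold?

11     -> [11]
drop   -> []
-8     -> [-8]
10     -> [-8, 10]
dup    -> [-8, 10, 10]
/      -> [-8, 1]
over   -> [-8, 1, -8]
-4     -> [-8, 1, -8, -4]
swap   -> [-8, 1, -4, -8]
drop   -> [-8, 1, -4]
over   -> [-8, 1, -4, 1]
drop   -> [-8, 1, -4]
2      -> [-8, 1, -4, 2]
+      -> [-8, 1, -2]
*      -> [-8, -2]
over   -> [-8, -2, -8]
over   -> [-8, -2, -8, -2]
negate -> [-8, -2, -8, 2]
*      -> [-8, -2, -16]
*      -> [-8, 32]
*      -> [-256]
5      -> [-256, 5]
+      -> [-251]
2      -> [-251, 2]
dup    -> [-251, 2, 2]
over   -> [-251, 2, 2, 2]

4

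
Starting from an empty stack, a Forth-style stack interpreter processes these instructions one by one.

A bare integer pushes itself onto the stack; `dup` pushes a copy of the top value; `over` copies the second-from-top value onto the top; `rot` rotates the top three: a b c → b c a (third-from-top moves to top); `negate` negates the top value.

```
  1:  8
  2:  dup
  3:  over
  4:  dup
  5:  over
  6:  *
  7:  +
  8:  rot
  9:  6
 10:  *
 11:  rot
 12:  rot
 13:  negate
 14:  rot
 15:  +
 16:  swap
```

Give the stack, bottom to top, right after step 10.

[8, 72, 48]

8    : 8
dup  : 8 8
over : 8 8 8
dup  : 8 8 8 8
over : 8 8 8 8 8
*    : 8 8 8 64
+    : 8 8 72
rot  : 8 72 8
6    : 8 72 8 6
*    : 8 72 48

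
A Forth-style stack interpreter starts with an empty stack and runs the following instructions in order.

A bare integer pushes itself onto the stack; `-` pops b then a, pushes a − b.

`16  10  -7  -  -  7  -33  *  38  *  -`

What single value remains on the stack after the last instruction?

8777

16   [16]
10   [16, 10]
-7   [16, 10, -7]
-    [16, 17]
-    [-1]
7    [-1, 7]
-33  [-1, 7, -33]
*    [-1, -231]
38   [-1, -231, 38]
*    [-1, -8778]
-    [8777]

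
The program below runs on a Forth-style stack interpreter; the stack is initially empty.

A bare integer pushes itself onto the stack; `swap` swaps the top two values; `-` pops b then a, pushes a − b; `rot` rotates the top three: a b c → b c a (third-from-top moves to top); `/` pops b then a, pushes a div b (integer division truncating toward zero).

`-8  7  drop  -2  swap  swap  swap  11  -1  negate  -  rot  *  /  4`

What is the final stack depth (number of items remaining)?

-8     : -8
7      : -8 7
drop   : -8
-2     : -8 -2
swap   : -2 -8
swap   : -8 -2
swap   : -2 -8
11     : -2 -8 11
-1     : -2 -8 11 -1
negate : -2 -8 11 1
-      : -2 -8 10
rot    : -8 10 -2
*      : -8 -20
/      : 0
4      : 0 4

2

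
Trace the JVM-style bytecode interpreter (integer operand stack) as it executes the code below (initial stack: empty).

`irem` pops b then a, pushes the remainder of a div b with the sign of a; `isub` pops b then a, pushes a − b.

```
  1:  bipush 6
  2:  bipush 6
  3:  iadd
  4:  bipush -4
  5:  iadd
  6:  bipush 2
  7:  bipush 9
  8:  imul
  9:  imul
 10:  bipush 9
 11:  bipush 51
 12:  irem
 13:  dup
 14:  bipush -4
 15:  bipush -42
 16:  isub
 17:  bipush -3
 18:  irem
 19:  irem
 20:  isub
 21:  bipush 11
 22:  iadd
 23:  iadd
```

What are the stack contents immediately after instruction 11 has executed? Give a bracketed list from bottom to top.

[144, 9, 51]

bipush 6  -> [6]
bipush 6  -> [6, 6]
iadd      -> [12]
bipush -4 -> [12, -4]
iadd      -> [8]
bipush 2  -> [8, 2]
bipush 9  -> [8, 2, 9]
imul      -> [8, 18]
imul      -> [144]
bipush 9  -> [144, 9]
bipush 51 -> [144, 9, 51]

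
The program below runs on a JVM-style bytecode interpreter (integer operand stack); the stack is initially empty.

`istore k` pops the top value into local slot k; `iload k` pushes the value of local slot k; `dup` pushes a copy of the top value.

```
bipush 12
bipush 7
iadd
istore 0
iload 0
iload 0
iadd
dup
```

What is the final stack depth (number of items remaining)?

2

bipush 12 → 12
bipush 7  → 12 7
iadd      → 19
istore 0  → (empty)
iload 0   → 19
iload 0   → 19 19
iadd      → 38
dup       → 38 38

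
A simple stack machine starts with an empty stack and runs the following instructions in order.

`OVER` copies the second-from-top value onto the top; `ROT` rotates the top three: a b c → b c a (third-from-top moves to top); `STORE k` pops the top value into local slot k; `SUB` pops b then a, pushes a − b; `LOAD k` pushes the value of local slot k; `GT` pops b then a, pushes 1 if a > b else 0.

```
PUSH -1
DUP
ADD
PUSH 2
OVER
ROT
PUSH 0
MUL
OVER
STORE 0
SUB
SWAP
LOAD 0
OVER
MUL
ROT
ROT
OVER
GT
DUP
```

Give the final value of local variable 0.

-2

PUSH -1 → -1
DUP     → -1 -1
ADD     → -2
PUSH 2  → -2 2
OVER    → -2 2 -2
ROT     → 2 -2 -2
PUSH 0  → 2 -2 -2 0
MUL     → 2 -2 0
OVER    → 2 -2 0 -2
STORE 0 → 2 -2 0
SUB     → 2 -2
SWAP    → -2 2
LOAD 0  → -2 2 -2
OVER    → -2 2 -2 2
MUL     → -2 2 -4
ROT     → 2 -4 -2
ROT     → -4 -2 2
OVER    → -4 -2 2 -2
GT      → -4 -2 1
DUP     → -4 -2 1 1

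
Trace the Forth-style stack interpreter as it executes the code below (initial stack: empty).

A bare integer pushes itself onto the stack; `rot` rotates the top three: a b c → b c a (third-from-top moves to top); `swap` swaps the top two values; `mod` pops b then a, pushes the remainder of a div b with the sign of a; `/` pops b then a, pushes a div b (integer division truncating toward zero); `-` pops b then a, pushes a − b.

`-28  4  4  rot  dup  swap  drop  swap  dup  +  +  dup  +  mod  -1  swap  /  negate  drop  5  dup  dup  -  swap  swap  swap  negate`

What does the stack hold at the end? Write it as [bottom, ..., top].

-28     [-28]
4       [-28, 4]
4       [-28, 4, 4]
rot     [4, 4, -28]
dup     [4, 4, -28, -28]
swap    [4, 4, -28, -28]
drop    [4, 4, -28]
swap    [4, -28, 4]
dup     [4, -28, 4, 4]
+       [4, -28, 8]
+       [4, -20]
dup     [4, -20, -20]
+       [4, -40]
mod     [4]
-1      [4, -1]
swap    [-1, 4]
/       [0]
negate  [0]
drop    []
5       [5]
dup     [5, 5]
dup     [5, 5, 5]
-       [5, 0]
swap    [0, 5]
swap    [5, 0]
swap    [0, 5]
negate  [0, -5]

[0, -5]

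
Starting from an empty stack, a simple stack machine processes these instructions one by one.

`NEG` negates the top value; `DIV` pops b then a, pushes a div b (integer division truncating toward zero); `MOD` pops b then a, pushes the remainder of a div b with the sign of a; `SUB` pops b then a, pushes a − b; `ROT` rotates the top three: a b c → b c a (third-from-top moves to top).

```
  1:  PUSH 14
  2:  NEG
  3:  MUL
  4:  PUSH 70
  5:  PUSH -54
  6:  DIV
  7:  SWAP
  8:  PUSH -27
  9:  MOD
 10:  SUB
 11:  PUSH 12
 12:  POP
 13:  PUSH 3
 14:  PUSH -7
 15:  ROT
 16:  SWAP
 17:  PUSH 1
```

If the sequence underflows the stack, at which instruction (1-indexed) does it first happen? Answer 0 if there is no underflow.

3

PUSH 14 → 14
NEG     → -14
MUL  — needs 2 operands, stack has 1 → underflow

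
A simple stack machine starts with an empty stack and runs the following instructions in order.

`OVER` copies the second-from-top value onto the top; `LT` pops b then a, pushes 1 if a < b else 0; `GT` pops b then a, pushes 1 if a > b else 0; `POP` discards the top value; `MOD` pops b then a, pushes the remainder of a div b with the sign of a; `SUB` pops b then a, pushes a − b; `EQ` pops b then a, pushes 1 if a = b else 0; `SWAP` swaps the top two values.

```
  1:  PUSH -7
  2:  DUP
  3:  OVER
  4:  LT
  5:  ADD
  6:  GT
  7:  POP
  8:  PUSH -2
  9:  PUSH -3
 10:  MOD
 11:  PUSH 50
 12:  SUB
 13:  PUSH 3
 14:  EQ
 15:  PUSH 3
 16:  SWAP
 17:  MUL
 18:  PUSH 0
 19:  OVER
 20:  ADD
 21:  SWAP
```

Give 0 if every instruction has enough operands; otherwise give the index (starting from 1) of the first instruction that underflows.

PUSH -7 → [-7]
DUP     → [-7, -7]
OVER    → [-7, -7, -7]
LT      → [-7, 0]
ADD     → [-7]
GT  — needs 2 operands, stack has 1 → underflow

6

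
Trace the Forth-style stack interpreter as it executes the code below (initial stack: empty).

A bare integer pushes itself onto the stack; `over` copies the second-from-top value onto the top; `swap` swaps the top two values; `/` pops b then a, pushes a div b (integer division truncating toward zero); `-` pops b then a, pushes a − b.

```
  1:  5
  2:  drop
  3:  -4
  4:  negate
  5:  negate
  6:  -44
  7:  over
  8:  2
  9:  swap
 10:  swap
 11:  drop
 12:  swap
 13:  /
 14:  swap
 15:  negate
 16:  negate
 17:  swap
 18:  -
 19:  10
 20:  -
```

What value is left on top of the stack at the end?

5      -> 5
drop   -> (empty)
-4     -> -4
negate -> 4
negate -> -4
-44    -> -4 -44
over   -> -4 -44 -4
2      -> -4 -44 -4 2
swap   -> -4 -44 2 -4
swap   -> -4 -44 -4 2
drop   -> -4 -44 -4
swap   -> -4 -4 -44
/      -> -4 0
swap   -> 0 -4
negate -> 0 4
negate -> 0 -4
swap   -> -4 0
-      -> -4
10     -> -4 10
-      -> -14

-14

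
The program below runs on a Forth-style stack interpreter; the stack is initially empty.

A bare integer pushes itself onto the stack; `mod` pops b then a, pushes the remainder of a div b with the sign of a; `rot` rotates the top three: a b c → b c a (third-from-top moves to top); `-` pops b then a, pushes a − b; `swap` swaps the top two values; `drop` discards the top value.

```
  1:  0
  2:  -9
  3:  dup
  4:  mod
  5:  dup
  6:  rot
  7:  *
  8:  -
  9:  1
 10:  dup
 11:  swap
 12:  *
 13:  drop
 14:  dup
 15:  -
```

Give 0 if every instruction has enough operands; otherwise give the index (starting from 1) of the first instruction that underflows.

0

0    -> [0]
-9   -> [0, -9]
dup  -> [0, -9, -9]
mod  -> [0, 0]
dup  -> [0, 0, 0]
rot  -> [0, 0, 0]
*    -> [0, 0]
-    -> [0]
1    -> [0, 1]
dup  -> [0, 1, 1]
swap -> [0, 1, 1]
*    -> [0, 1]
drop -> [0]
dup  -> [0, 0]
-    -> [0]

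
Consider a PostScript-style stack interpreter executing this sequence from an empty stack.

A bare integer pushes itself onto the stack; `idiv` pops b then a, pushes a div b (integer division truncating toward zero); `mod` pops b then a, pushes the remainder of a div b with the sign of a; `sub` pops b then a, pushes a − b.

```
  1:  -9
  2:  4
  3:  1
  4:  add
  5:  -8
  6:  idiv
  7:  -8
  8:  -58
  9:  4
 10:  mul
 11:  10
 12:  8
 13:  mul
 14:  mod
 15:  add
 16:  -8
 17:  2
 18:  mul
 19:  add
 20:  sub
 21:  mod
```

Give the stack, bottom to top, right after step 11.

[-9, 0, -8, -232, 10]

-9   : [-9]
4    : [-9, 4]
1    : [-9, 4, 1]
add  : [-9, 5]
-8   : [-9, 5, -8]
idiv : [-9, 0]
-8   : [-9, 0, -8]
-58  : [-9, 0, -8, -58]
4    : [-9, 0, -8, -58, 4]
mul  : [-9, 0, -8, -232]
10   : [-9, 0, -8, -232, 10]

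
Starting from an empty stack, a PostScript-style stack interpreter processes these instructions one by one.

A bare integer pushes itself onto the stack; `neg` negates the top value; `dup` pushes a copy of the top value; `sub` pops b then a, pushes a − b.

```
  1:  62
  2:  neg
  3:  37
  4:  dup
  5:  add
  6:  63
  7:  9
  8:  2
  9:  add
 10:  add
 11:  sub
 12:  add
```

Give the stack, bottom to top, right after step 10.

62  -> 62
neg -> -62
37  -> -62 37
dup -> -62 37 37
add -> -62 74
63  -> -62 74 63
9   -> -62 74 63 9
2   -> -62 74 63 9 2
add -> -62 74 63 11
add -> -62 74 74

[-62, 74, 74]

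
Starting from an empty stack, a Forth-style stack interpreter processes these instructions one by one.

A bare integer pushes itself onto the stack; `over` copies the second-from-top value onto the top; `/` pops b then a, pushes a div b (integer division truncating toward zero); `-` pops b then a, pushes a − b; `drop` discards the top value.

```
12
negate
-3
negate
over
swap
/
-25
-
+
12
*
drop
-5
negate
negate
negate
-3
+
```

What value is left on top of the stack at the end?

12     -> [12]
negate -> [-12]
-3     -> [-12, -3]
negate -> [-12, 3]
over   -> [-12, 3, -12]
swap   -> [-12, -12, 3]
/      -> [-12, -4]
-25    -> [-12, -4, -25]
-      -> [-12, 21]
+      -> [9]
12     -> [9, 12]
*      -> [108]
drop   -> []
-5     -> [-5]
negate -> [5]
negate -> [-5]
negate -> [5]
-3     -> [5, -3]
+      -> [2]

2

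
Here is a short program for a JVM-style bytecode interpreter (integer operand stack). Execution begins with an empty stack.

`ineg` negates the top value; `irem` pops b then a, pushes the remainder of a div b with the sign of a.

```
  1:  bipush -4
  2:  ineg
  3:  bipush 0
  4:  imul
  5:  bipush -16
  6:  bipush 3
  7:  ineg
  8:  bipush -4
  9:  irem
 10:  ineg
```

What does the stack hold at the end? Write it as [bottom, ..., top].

[0, -16, 3]

bipush -4  -> -4
ineg       -> 4
bipush 0   -> 4 0
imul       -> 0
bipush -16 -> 0 -16
bipush 3   -> 0 -16 3
ineg       -> 0 -16 -3
bipush -4  -> 0 -16 -3 -4
irem       -> 0 -16 -3
ineg       -> 0 -16 3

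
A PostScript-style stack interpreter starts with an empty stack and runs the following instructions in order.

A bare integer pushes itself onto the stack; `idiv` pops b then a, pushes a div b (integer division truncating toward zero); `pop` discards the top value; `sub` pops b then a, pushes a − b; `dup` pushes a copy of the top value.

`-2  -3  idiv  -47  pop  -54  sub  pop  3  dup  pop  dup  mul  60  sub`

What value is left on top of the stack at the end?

-51

-2   : -2
-3   : -2 -3
idiv : 0
-47  : 0 -47
pop  : 0
-54  : 0 -54
sub  : 54
pop  : (empty)
3    : 3
dup  : 3 3
pop  : 3
dup  : 3 3
mul  : 9
60   : 9 60
sub  : -51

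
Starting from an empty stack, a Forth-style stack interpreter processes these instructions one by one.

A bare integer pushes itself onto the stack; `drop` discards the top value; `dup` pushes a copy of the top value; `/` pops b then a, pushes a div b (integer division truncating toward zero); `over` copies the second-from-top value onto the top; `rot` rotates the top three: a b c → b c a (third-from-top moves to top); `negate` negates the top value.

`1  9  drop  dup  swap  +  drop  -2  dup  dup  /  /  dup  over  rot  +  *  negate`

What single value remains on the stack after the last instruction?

1      → [1]
9      → [1, 9]
drop   → [1]
dup    → [1, 1]
swap   → [1, 1]
+      → [2]
drop   → []
-2     → [-2]
dup    → [-2, -2]
dup    → [-2, -2, -2]
/      → [-2, 1]
/      → [-2]
dup    → [-2, -2]
over   → [-2, -2, -2]
rot    → [-2, -2, -2]
+      → [-2, -4]
*      → [8]
negate → [-8]

-8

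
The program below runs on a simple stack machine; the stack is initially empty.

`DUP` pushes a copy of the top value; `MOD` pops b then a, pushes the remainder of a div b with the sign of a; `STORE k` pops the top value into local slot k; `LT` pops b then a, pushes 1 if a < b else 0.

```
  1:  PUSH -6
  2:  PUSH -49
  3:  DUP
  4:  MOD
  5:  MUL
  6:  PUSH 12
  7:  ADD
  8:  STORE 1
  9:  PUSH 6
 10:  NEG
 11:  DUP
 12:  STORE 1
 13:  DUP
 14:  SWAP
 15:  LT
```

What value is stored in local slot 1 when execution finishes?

-6

PUSH -6  → [-6]
PUSH -49 → [-6, -49]
DUP      → [-6, -49, -49]
MOD      → [-6, 0]
MUL      → [0]
PUSH 12  → [0, 12]
ADD      → [12]
STORE 1  → []
PUSH 6   → [6]
NEG      → [-6]
DUP      → [-6, -6]
STORE 1  → [-6]
DUP      → [-6, -6]
SWAP     → [-6, -6]
LT       → [0]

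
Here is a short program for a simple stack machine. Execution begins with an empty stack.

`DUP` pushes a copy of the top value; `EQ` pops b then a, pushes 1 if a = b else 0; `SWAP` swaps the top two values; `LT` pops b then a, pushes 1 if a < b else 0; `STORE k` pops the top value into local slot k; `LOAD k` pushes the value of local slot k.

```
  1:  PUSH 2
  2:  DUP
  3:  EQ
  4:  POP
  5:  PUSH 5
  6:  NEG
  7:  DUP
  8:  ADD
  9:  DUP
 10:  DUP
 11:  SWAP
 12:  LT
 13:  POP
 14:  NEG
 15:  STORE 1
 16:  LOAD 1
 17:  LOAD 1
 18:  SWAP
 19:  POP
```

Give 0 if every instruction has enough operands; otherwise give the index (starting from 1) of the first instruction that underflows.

PUSH 2  → [2]
DUP     → [2, 2]
EQ      → [1]
POP     → []
PUSH 5  → [5]
NEG     → [-5]
DUP     → [-5, -5]
ADD     → [-10]
DUP     → [-10, -10]
DUP     → [-10, -10, -10]
SWAP    → [-10, -10, -10]
LT      → [-10, 0]
POP     → [-10]
NEG     → [10]
STORE 1 → []
LOAD 1  → [10]
LOAD 1  → [10, 10]
SWAP    → [10, 10]
POP     → [10]

0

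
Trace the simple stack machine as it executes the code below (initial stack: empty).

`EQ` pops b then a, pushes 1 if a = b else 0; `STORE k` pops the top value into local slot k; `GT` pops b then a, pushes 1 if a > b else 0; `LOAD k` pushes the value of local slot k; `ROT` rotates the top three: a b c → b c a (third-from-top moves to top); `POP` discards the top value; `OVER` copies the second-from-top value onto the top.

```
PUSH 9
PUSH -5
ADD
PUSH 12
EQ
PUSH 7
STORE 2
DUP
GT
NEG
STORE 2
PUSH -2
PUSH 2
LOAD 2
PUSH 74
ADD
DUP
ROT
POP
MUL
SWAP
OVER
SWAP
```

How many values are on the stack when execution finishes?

PUSH 9  -> 9
PUSH -5 -> 9 -5
ADD     -> 4
PUSH 12 -> 4 12
EQ      -> 0
PUSH 7  -> 0 7
STORE 2 -> 0
DUP     -> 0 0
GT      -> 0
NEG     -> 0
STORE 2 -> (empty)
PUSH -2 -> -2
PUSH 2  -> -2 2
LOAD 2  -> -2 2 0
PUSH 74 -> -2 2 0 74
ADD     -> -2 2 74
DUP     -> -2 2 74 74
ROT     -> -2 74 74 2
POP     -> -2 74 74
MUL     -> -2 5476
SWAP    -> 5476 -2
OVER    -> 5476 -2 5476
SWAP    -> 5476 5476 -2

3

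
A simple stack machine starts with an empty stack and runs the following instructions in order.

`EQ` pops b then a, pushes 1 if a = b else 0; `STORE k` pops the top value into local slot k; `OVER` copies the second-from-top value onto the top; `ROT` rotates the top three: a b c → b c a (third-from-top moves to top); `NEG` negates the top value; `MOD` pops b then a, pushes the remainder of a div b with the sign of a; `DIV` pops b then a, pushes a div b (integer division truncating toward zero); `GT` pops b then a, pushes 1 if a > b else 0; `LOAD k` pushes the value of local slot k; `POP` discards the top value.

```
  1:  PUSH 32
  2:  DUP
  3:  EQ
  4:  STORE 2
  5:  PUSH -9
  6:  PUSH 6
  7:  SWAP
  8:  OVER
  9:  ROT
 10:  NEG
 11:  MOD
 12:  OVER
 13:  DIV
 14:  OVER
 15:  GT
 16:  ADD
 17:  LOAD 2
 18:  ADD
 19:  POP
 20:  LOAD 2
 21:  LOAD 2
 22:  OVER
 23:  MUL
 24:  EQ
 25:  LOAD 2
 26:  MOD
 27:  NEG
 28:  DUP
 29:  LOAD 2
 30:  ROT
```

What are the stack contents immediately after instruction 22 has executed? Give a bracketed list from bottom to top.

PUSH 32  [32]
DUP      [32, 32]
EQ       [1]
STORE 2  []
PUSH -9  [-9]
PUSH 6   [-9, 6]
SWAP     [6, -9]
OVER     [6, -9, 6]
ROT      [-9, 6, 6]
NEG      [-9, 6, -6]
MOD      [-9, 0]
OVER     [-9, 0, -9]
DIV      [-9, 0]
OVER     [-9, 0, -9]
GT       [-9, 1]
ADD      [-8]
LOAD 2   [-8, 1]
ADD      [-7]
POP      []
LOAD 2   [1]
LOAD 2   [1, 1]
OVER     [1, 1, 1]

[1, 1, 1]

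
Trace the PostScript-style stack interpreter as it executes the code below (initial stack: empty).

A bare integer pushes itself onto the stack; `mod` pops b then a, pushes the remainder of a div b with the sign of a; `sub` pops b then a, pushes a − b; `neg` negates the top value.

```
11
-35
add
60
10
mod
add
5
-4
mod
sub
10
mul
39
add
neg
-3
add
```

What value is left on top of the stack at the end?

208

11   [11]
-35  [11, -35]
add  [-24]
60   [-24, 60]
10   [-24, 60, 10]
mod  [-24, 0]
add  [-24]
5    [-24, 5]
-4   [-24, 5, -4]
mod  [-24, 1]
sub  [-25]
10   [-25, 10]
mul  [-250]
39   [-250, 39]
add  [-211]
neg  [211]
-3   [211, -3]
add  [208]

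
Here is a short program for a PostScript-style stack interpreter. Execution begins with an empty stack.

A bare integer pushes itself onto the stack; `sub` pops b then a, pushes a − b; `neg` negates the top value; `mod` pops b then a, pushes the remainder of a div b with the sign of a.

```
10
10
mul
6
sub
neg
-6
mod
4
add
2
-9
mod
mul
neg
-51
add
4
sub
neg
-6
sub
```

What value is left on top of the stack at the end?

61

10  → 10
10  → 10 10
mul → 100
6   → 100 6
sub → 94
neg → -94
-6  → -94 -6
mod → -4
4   → -4 4
add → 0
2   → 0 2
-9  → 0 2 -9
mod → 0 2
mul → 0
neg → 0
-51 → 0 -51
add → -51
4   → -51 4
sub → -55
neg → 55
-6  → 55 -6
sub → 61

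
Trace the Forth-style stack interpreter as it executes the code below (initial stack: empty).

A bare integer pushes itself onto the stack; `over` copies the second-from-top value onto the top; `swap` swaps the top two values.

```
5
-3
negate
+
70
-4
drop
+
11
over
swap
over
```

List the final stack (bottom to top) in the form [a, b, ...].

[78, 78, 11, 78]

5      -> 5
-3     -> 5 -3
negate -> 5 3
+      -> 8
70     -> 8 70
-4     -> 8 70 -4
drop   -> 8 70
+      -> 78
11     -> 78 11
over   -> 78 11 78
swap   -> 78 78 11
over   -> 78 78 11 78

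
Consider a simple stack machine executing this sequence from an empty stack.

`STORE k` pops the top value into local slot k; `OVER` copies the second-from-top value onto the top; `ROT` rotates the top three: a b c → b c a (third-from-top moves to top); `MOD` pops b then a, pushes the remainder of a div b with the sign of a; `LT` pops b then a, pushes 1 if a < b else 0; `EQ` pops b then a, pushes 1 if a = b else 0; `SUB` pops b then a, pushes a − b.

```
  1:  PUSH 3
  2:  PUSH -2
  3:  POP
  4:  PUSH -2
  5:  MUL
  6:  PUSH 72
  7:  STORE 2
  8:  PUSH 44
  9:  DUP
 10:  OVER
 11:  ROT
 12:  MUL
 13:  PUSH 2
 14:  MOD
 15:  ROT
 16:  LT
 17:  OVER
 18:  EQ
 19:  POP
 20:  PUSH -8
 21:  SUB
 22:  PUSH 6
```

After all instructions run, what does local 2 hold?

72

PUSH 3   3
PUSH -2  3 -2
POP      3
PUSH -2  3 -2
MUL      -6
PUSH 72  -6 72
STORE 2  -6
PUSH 44  -6 44
DUP      -6 44 44
OVER     -6 44 44 44
ROT      -6 44 44 44
MUL      -6 44 1936
PUSH 2   -6 44 1936 2
MOD      -6 44 0
ROT      44 0 -6
LT       44 0
OVER     44 0 44
EQ       44 0
POP      44
PUSH -8  44 -8
SUB      52
PUSH 6   52 6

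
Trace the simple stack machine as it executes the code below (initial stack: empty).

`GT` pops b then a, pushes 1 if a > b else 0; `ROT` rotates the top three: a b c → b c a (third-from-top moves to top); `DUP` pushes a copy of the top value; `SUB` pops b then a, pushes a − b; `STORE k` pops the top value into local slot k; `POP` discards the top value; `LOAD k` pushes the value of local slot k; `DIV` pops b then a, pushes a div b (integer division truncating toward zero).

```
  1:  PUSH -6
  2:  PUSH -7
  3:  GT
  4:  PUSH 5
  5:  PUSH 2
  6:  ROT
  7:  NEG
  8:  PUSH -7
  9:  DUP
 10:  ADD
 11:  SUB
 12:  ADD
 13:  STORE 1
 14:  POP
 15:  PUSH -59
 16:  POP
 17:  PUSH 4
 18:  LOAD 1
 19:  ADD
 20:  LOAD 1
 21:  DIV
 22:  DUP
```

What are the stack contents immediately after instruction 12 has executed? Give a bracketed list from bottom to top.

[5, 15]

PUSH -6  -6
PUSH -7  -6 -7
GT       1
PUSH 5   1 5
PUSH 2   1 5 2
ROT      5 2 1
NEG      5 2 -1
PUSH -7  5 2 -1 -7
DUP      5 2 -1 -7 -7
ADD      5 2 -1 -14
SUB      5 2 13
ADD      5 15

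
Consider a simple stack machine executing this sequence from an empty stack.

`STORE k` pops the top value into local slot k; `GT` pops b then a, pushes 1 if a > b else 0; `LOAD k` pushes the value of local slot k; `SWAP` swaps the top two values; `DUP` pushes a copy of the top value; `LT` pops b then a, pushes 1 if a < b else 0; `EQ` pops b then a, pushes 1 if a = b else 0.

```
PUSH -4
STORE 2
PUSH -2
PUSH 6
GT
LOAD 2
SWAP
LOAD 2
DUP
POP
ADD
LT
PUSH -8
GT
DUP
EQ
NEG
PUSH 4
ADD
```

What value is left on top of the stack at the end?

3

PUSH -4 → [-4]
STORE 2 → []
PUSH -2 → [-2]
PUSH 6  → [-2, 6]
GT      → [0]
LOAD 2  → [0, -4]
SWAP    → [-4, 0]
LOAD 2  → [-4, 0, -4]
DUP     → [-4, 0, -4, -4]
POP     → [-4, 0, -4]
ADD     → [-4, -4]
LT      → [0]
PUSH -8 → [0, -8]
GT      → [1]
DUP     → [1, 1]
EQ      → [1]
NEG     → [-1]
PUSH 4  → [-1, 4]
ADD     → [3]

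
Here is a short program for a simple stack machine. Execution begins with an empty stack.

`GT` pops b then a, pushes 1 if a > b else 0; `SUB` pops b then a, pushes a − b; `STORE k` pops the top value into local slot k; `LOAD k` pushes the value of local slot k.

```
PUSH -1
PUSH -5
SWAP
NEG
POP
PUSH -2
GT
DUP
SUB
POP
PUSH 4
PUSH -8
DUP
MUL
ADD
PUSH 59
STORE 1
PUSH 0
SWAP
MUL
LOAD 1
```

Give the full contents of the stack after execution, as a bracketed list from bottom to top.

[0, 59]

PUSH -1 : [-1]
PUSH -5 : [-1, -5]
SWAP    : [-5, -1]
NEG     : [-5, 1]
POP     : [-5]
PUSH -2 : [-5, -2]
GT      : [0]
DUP     : [0, 0]
SUB     : [0]
POP     : []
PUSH 4  : [4]
PUSH -8 : [4, -8]
DUP     : [4, -8, -8]
MUL     : [4, 64]
ADD     : [68]
PUSH 59 : [68, 59]
STORE 1 : [68]
PUSH 0  : [68, 0]
SWAP    : [0, 68]
MUL     : [0]
LOAD 1  : [0, 59]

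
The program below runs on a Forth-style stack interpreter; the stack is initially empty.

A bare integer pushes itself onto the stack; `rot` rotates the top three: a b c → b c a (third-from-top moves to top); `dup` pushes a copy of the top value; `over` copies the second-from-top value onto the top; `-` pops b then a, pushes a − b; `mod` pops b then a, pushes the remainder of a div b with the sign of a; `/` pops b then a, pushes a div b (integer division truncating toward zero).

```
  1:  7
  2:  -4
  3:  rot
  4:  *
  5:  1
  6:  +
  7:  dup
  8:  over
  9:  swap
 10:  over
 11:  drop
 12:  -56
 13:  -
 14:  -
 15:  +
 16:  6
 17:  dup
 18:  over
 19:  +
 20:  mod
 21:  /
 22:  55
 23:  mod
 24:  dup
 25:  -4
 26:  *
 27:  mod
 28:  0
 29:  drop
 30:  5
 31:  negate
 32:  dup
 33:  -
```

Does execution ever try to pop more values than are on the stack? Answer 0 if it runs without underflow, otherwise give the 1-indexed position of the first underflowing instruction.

7   7
-4  7 -4
rot  — needs 3 operands, stack has 2 → underflow

3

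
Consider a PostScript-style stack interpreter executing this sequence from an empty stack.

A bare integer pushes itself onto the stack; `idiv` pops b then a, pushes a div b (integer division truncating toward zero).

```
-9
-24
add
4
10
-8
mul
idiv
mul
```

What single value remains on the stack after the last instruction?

0

-9   → [-9]
-24  → [-9, -24]
add  → [-33]
4    → [-33, 4]
10   → [-33, 4, 10]
-8   → [-33, 4, 10, -8]
mul  → [-33, 4, -80]
idiv → [-33, 0]
mul  → [0]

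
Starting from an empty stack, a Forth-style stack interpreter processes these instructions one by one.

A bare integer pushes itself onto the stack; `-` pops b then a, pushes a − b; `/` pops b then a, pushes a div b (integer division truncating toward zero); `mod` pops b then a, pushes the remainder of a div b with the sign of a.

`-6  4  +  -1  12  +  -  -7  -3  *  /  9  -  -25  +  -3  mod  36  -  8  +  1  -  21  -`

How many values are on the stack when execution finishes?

1

-6  -> [-6]
4   -> [-6, 4]
+   -> [-2]
-1  -> [-2, -1]
12  -> [-2, -1, 12]
+   -> [-2, 11]
-   -> [-13]
-7  -> [-13, -7]
-3  -> [-13, -7, -3]
*   -> [-13, 21]
/   -> [0]
9   -> [0, 9]
-   -> [-9]
-25 -> [-9, -25]
+   -> [-34]
-3  -> [-34, -3]
mod -> [-1]
36  -> [-1, 36]
-   -> [-37]
8   -> [-37, 8]
+   -> [-29]
1   -> [-29, 1]
-   -> [-30]
21  -> [-30, 21]
-   -> [-51]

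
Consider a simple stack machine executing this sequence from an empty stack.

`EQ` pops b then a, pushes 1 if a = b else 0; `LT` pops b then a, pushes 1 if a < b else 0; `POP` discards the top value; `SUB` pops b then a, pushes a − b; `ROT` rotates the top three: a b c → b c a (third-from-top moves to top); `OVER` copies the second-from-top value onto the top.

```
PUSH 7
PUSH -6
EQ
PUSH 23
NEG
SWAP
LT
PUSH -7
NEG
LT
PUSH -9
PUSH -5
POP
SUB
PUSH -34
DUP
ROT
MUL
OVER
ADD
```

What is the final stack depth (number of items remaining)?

PUSH 7   : 7
PUSH -6  : 7 -6
EQ       : 0
PUSH 23  : 0 23
NEG      : 0 -23
SWAP     : -23 0
LT       : 1
PUSH -7  : 1 -7
NEG      : 1 7
LT       : 1
PUSH -9  : 1 -9
PUSH -5  : 1 -9 -5
POP      : 1 -9
SUB      : 10
PUSH -34 : 10 -34
DUP      : 10 -34 -34
ROT      : -34 -34 10
MUL      : -34 -340
OVER     : -34 -340 -34
ADD      : -34 -374

2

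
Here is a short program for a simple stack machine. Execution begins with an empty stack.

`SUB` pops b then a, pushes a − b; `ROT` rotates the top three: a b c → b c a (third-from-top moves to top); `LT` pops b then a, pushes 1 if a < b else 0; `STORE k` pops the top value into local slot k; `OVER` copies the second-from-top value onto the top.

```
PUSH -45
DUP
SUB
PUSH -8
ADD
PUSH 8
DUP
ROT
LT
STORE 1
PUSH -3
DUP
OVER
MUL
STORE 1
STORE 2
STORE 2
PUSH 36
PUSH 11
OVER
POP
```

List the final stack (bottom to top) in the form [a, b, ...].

PUSH -45  -45
DUP       -45 -45
SUB       0
PUSH -8   0 -8
ADD       -8
PUSH 8    -8 8
DUP       -8 8 8
ROT       8 8 -8
LT        8 0
STORE 1   8
PUSH -3   8 -3
DUP       8 -3 -3
OVER      8 -3 -3 -3
MUL       8 -3 9
STORE 1   8 -3
STORE 2   8
STORE 2   (empty)
PUSH 36   36
PUSH 11   36 11
OVER      36 11 36
POP       36 11

[36, 11]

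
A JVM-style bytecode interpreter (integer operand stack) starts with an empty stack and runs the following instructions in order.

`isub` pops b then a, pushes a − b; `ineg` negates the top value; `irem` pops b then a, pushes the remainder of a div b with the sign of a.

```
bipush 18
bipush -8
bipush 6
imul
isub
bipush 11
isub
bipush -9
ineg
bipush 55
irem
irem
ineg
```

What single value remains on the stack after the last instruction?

bipush 18 → 18
bipush -8 → 18 -8
bipush 6  → 18 -8 6
imul      → 18 -48
isub      → 66
bipush 11 → 66 11
isub      → 55
bipush -9 → 55 -9
ineg      → 55 9
bipush 55 → 55 9 55
irem      → 55 9
irem      → 1
ineg      → -1

-1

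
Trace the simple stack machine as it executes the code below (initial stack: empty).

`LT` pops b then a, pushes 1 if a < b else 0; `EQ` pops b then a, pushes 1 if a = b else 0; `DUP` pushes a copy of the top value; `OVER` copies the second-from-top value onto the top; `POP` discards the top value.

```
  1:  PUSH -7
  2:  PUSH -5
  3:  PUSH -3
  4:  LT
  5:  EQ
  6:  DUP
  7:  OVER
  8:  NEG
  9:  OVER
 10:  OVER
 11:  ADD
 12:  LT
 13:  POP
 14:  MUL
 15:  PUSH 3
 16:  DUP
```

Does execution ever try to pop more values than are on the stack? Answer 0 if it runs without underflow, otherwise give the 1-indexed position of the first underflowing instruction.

PUSH -7 → [-7]
PUSH -5 → [-7, -5]
PUSH -3 → [-7, -5, -3]
LT      → [-7, 1]
EQ      → [0]
DUP     → [0, 0]
OVER    → [0, 0, 0]
NEG     → [0, 0, 0]
OVER    → [0, 0, 0, 0]
OVER    → [0, 0, 0, 0, 0]
ADD     → [0, 0, 0, 0]
LT      → [0, 0, 0]
POP     → [0, 0]
MUL     → [0]
PUSH 3  → [0, 3]
DUP     → [0, 3, 3]

0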